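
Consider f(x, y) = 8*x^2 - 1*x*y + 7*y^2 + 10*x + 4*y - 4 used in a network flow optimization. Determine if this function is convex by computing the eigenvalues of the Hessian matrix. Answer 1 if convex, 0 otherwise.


The Hessian of f(x,y) = 8*x^2 - 1*x*y + 7*y^2 + 10*x + 4*y - 4 is:
H = [[16, -1], [-1, 14]]
Trace = 16 + 14 = 30
Determinant = 16*14 - (-1)^2 = 223
Discriminant = (30)^2 - 4*223 = 8.0
Eigenvalues: lambda_1 = 13.5858, lambda_2 = 16.4142
The function is convex.

1


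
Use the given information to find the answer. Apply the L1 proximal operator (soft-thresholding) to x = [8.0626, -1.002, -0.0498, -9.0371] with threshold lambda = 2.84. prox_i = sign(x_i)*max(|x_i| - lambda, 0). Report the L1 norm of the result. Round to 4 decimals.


Soft-thresholding with lambda = 2.84:
prox(8.0626) = sign(8.0626)*max(|8.0626| - 2.84, 0) = 5.2226
prox(-1.002) = sign(-1.002)*max(|-1.002| - 2.84, 0) = 0.0
prox(-0.0498) = sign(-0.0498)*max(|-0.0498| - 2.84, 0) = 0.0
prox(-9.0371) = sign(-9.0371)*max(|-9.0371| - 2.84, 0) = -6.1971
prox(x) = [5.2226, 0.0, 0.0, -6.1971]
||prox(x)||_1 = 5.2226 + 0.0 + 0.0 + 6.1971 = 11.4197


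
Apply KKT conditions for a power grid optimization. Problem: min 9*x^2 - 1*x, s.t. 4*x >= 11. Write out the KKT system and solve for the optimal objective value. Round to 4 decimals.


Step 1: Try lambda = 0 (constraint inactive).
x_unc = 1/(2*9) = 0.0556
Check: 4*0.0556 = 0.2224 < 11 -- violated!
Step 2: Constraint must be active: 4*x = 11
x* = 11/4 = 2.75
lambda = (2*9*2.75 - 1)/4 = 12.125
Step 3: Compute optimal value.
f(x*) = 9*2.75^2 - 1*2.75 = 65.3125


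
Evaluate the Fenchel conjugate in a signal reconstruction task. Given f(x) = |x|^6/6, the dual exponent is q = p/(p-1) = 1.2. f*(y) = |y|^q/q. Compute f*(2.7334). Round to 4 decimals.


The conjugate exponent q satisfies 1/p + 1/q = 1.
p = 6, so q = 6/(6 - 1) = 1.2
|y|^q = 2.7334^1.2 = 3.3423
f*(2.7334) = 3.3423 / 1.2 = 2.7852


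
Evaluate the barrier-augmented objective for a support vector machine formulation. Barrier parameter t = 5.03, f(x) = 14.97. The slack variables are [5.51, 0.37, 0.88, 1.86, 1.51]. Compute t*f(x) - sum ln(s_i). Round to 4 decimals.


Step 1: Compute log-barrier.
ln values: [1.7066, -0.9943, -0.1278, 0.6206, 0.4121]
phi = -(1.7066 - 0.9943 - 0.1278 + 0.6206 + 0.4121) = -1.6172
Step 2: Compute augmented objective.
t*f(x) = 5.03*14.97 = 75.2991
Total = 75.2991 - 1.6172 = 73.6819


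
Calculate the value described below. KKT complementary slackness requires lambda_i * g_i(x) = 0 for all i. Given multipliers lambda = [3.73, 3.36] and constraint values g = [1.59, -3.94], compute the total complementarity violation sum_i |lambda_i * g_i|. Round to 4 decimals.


KKT complementary slackness check:
lambda_1 * g_1 = 3.73 * 1.59 = 5.9307
lambda_2 * g_2 = 3.36 * -3.94 = -13.2384
Total violation = 5.9307 + 13.2384 = 19.1691


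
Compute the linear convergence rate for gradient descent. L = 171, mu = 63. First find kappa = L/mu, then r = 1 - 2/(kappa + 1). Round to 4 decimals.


Step 1: Compute the condition number.
kappa = L/mu = 171/63 = 2.7143
Step 2: Compute the convergence rate.
r = 1 - 2/(kappa + 1) = 1 - 2*mu/(L + mu) = (L - mu)/(L + mu) = 108/234 = 0.4615


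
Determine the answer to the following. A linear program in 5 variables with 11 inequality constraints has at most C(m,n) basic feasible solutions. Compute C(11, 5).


Each vertex corresponds to some choice of n active constraints out of m, so the number of vertices is at most C(m, n) = m! / (n!(m-n)!).
m = 11, n = 5
Numerator: 11 * 10 * 9 * 8 * 7
Denominator: 5! = 120
C(11, 5) = 462


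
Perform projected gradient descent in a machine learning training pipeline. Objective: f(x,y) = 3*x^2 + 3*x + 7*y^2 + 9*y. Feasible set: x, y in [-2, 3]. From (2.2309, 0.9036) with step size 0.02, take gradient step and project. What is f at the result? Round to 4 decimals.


Step 1: Compute gradient at (2.2309, 0.9036).
grad_x = 2*3*2.2309 + 3 = 16.3854
grad_y = 2*7*0.9036 + 9 = 21.6504
Step 2: Gradient step.
x_raw = 2.2309 - 0.02*16.3854 = 1.9032
y_raw = 0.9036 - 0.02*21.6504 = 0.4706
Step 3: Project onto [-2, 3].
x_proj = clip(1.9032) = 1.9032
y_proj = clip(0.4706) = 0.4706
Step 4: Evaluate f.
f(1.9032, 0.4706) = 22.3615


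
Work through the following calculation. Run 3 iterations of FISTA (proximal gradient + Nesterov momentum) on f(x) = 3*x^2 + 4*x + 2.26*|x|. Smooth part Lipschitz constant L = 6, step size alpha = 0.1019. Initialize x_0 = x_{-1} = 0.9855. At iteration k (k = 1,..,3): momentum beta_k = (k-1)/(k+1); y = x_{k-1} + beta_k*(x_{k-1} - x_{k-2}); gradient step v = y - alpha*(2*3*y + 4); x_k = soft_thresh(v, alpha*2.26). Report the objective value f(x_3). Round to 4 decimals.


FISTA on f(x) = 3*x^2 + 4*x + 2.26*|x|
L = 6, alpha = 0.1019
Iteration 1: beta = 0.0, y = 0.9855 + 0.0*(0.9855 - 0.9855) = 0.9855
  grad(y) = 9.913, v = y - alpha*grad = -0.0246
  prox(v) = soft_thresh(-0.0246, 0.2303) = 0.0
Iteration 2: beta = 0.3333, y = 0.0 + 0.3333*(0.0 - 0.9855) = -0.3285
  grad(y) = 2.029, v = y - alpha*grad = -0.5353
  prox(v) = soft_thresh(-0.5353, 0.2303) = -0.305
Iteration 3: beta = 0.5, y = -0.305 + 0.5*(-0.305 - 0.0) = -0.4574
  grad(y) = 1.2554, v = y - alpha*grad = -0.5854
  prox(v) = soft_thresh(-0.5854, 0.2303) = -0.3551
f(x_3) = 3*(-0.3551)^2 + 4*(-0.3551) + 2.26*|-0.3551| = -0.2396


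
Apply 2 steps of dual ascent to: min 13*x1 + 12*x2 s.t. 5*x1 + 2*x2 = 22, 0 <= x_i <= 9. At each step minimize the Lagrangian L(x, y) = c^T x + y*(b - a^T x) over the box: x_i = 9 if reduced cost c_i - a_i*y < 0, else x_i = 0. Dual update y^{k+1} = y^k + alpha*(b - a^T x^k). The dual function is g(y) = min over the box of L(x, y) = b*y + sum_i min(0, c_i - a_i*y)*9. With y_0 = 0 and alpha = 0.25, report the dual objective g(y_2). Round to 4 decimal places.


Dual ascent for LP: min 13*x1 + 12*x2, 5*x1 + 2*x2 = 22, 0 <= x_i <= 9
Step 1: y^k = 0.0, reduced costs: (13.0, 12.0)
  x^k = (0.0, 0.0), subgradient = b - a^T x = 22.0
  y^{k+1} = 0.0 + 0.25*22.0 = 5.5
Step 2: y^k = 5.5, reduced costs: (-14.5, 1.0)
  x^k = (9.0, 0.0), subgradient = b - a^T x = -23.0
  y^{k+1} = 5.5 + 0.25*-23.0 = -0.25
Dual objective at y_2 = -0.25: reduced costs (14.25, 12.5), box minimizer x = (0.0, 0.0)
g(y_2) = b*y + (c1 - a1*y)*x1 + (c2 - a2*y)*x2 = 22*(-0.25) + 14.25*0.0 + 12.5*0.0 = -5.5 + 0.0 + 0.0 = -5.5


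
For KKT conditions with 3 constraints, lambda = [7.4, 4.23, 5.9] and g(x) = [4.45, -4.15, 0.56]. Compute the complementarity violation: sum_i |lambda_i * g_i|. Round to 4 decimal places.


KKT complementary slackness check:
lambda_1 * g_1 = 7.4 * 4.45 = 32.93
lambda_2 * g_2 = 4.23 * -4.15 = -17.5545
lambda_3 * g_3 = 5.9 * 0.56 = 3.304
Total violation = 32.93 + 17.5545 + 3.304 = 53.7885


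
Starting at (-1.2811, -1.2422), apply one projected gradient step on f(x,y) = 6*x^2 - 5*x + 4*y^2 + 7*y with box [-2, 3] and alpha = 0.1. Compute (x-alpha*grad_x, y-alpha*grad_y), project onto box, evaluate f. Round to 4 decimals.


Step 1: Compute gradient at (-1.2811, -1.2422).
grad_x = 2*6*-1.2811 - 5 = -20.3732
grad_y = 2*4*-1.2422 + 7 = -2.9376
Step 2: Gradient step.
x_raw = -1.2811 - 0.1*-20.3732 = 0.7562
y_raw = -1.2422 - 0.1*-2.9376 = -0.9484
Step 3: Project onto [-2, 3].
x_proj = clip(0.7562) = 0.7562
y_proj = clip(-0.9484) = -0.9484
Step 4: Evaluate f.
f(0.7562, -0.9484) = -3.3908


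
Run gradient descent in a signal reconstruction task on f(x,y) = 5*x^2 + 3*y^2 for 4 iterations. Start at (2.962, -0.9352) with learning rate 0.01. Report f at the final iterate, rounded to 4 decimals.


Gradient descent on f(x,y) = 5*x^2 + 3*y^2.
Starting point: (2.962, -0.9352), alpha = 0.01
Step 1: grad_x = 2*5*2.962 = 29.62, grad_y = 2*3*-0.9352 = -5.6112
  x_1 = 2.962 - 0.01*29.62 = 2.6658
  y_1 = -0.9352 - 0.01*-5.6112 = -0.8791
Step 2: grad_x = 2*5*2.6658 = 26.658, grad_y = 2*3*-0.8791 = -5.2745
  x_2 = 2.6658 - 0.01*26.658 = 2.3992
  y_2 = -0.8791 - 0.01*-5.2745 = -0.8263
Step 3: grad_x = 2*5*2.3992 = 23.9922, grad_y = 2*3*-0.8263 = -4.9581
  x_3 = 2.3992 - 0.01*23.9922 = 2.1593
  y_3 = -0.8263 - 0.01*-4.9581 = -0.7768
Step 4: grad_x = 2*5*2.1593 = 21.593, grad_y = 2*3*-0.7768 = -4.6606
  x_4 = 2.1593 - 0.01*21.593 = 1.9434
  y_4 = -0.7768 - 0.01*-4.6606 = -0.7302
f(1.9434, -0.7302) = 5*1.9434^2 + 3*(-0.7302)^2 = 20.4828


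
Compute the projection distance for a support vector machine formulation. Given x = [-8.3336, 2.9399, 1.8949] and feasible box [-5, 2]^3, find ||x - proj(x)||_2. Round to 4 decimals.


Project each component onto [-5, 2].
clip(-8.3336) = -5.0, clip(2.9399) = 2.0, clip(1.8949) = 1.8949
Projection = [-5.0, 2.0, 1.8949]
Squared diffs: [11.1129, 0.8834, 0.0]
Distance = sqrt(11.9963) = 3.4636


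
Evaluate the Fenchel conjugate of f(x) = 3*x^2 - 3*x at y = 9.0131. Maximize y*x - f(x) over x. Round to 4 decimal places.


f*(y) = sup_x {y*x - a*x^2 - b*x} = sup_x {(y-b)*x - a*x^2}
FOC: (y - b) - 2a*x = 0 => x* = (y - b)/(2a)
x* = (9.0131 + 3)/(2*3) = 2.0022
f*(9.0131) = (y-b)^2/(4a) = (9.0131 + 3)^2/(4*3)
= 144.3146/12 = 12.0262


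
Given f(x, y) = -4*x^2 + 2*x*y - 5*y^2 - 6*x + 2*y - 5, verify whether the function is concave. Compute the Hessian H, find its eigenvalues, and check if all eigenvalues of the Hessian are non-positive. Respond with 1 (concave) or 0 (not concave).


The Hessian of f(x,y) = -4*x^2 + 2*x*y - 5*y^2 - 6*x + 2*y - 5 is:
H = [[-8, 2], [2, -10]]
Trace = -8 - 10 = -18
Determinant = -8*-10 - (2)^2 = 76
Discriminant = (-18)^2 - 4*76 = 20.0
Eigenvalues: lambda_1 = -11.2361, lambda_2 = -6.7639
The function is concave.

1


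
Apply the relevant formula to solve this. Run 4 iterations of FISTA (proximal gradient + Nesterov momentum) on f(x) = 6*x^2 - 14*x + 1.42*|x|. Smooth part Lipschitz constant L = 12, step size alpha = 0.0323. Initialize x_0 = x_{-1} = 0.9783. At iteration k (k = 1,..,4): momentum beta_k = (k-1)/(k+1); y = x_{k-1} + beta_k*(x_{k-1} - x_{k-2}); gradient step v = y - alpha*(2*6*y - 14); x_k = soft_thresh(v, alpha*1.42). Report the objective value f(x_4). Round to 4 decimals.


FISTA on f(x) = 6*x^2 - 14*x + 1.42*|x|
L = 12, alpha = 0.0323
Iteration 1: beta = 0.0, y = 0.9783 + 0.0*(0.9783 - 0.9783) = 0.9783
  grad(y) = -2.2604, v = y - alpha*grad = 1.0513
  prox(v) = soft_thresh(1.0513, 0.0459) = 1.0054
Iteration 2: beta = 0.3333, y = 1.0054 + 0.3333*(1.0054 - 0.9783) = 1.0145
  grad(y) = -1.8261, v = y - alpha*grad = 1.0735
  prox(v) = soft_thresh(1.0735, 0.0459) = 1.0276
Iteration 3: beta = 0.5, y = 1.0276 + 0.5*(1.0276 - 1.0054) = 1.0387
  grad(y) = -1.5357, v = y - alpha*grad = 1.0883
  prox(v) = soft_thresh(1.0883, 0.0459) = 1.0424
Iteration 4: beta = 0.6, y = 1.0424 + 0.6*(1.0424 - 1.0276) = 1.0513
  grad(y) = -1.3842, v = y - alpha*grad = 1.096
  prox(v) = soft_thresh(1.096, 0.0459) = 1.0502
f(x_4) = 6*1.0502^2 - 14*1.0502 + 1.42*|1.0502| = -6.594


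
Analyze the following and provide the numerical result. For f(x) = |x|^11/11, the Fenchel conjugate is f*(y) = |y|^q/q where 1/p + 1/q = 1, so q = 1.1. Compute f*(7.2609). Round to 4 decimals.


The conjugate exponent q satisfies 1/p + 1/q = 1.
p = 11, so q = 11/(11 - 1) = 1.1
|y|^q = 7.2609^1.1 = 8.853
f*(7.2609) = 8.853 / 1.1 = 8.0482


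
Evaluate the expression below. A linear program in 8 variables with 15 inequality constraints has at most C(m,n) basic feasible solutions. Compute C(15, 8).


Each vertex corresponds to some choice of n active constraints out of m, so the number of vertices is at most C(m, n) = m! / (n!(m-n)!).
m = 15, n = 8
Numerator: 15 * 14 * 13 * 12 * 11 * 10 * 9 * 8
Denominator: 8! = 40320
C(15, 8) = 6435


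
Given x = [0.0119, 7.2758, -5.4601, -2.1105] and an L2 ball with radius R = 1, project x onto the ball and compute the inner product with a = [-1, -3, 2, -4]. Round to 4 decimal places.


Step 1: Compute ||x|| (intermediates to 6 decimals).
||x|| = sqrt(0.0119^2 + 7.2758^2 + (-5.4601)^2 + (-2.1105)^2) = 9.338325
Step 2: Project.
Since ||x|| > R, scale = R/||x|| = 1/9.338325 = 0.107086, proj(x) = scale * x
proj(x) = [0.001274, 0.779136, -0.5847, -0.226005]
Step 3: Dot product.
a^T * proj(x) = -1*0.001274 - 3*0.779136 + 2*(-0.5847) - 4*(-0.226005) = -2.6041


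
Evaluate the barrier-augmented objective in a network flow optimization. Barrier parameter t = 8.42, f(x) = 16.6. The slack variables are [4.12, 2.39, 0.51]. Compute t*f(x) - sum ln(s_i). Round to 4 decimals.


Step 1: Compute log-barrier.
ln values: [1.4159, 0.8713, -0.6733]
phi = -(1.4159 + 0.8713 - 0.6733) = -1.6138
Step 2: Compute augmented objective.
t*f(x) = 8.42*16.6 = 139.772
Total = 139.772 - 1.6138 = 138.1582


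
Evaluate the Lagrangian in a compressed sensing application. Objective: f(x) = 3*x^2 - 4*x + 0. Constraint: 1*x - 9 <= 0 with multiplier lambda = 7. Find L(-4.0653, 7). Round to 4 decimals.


Step 1: Evaluate f(x).
f(-4.0653) = 3*(-4.0653)^2 - 4*(-4.0653) + 0 = 65.8412
Step 2: Evaluate g(x).
g(-4.0653) = 1*-4.0653 - 9 = -13.0653
Step 3: Compute Lagrangian.
L = 65.8412 + 7*-13.0653 = -25.6159


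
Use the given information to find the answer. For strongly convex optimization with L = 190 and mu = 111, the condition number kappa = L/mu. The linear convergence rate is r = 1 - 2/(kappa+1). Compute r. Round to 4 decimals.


Step 1: Compute the condition number.
kappa = L/mu = 190/111 = 1.7117
Step 2: Compute the convergence rate.
r = 1 - 2/(kappa + 1) = 1 - 2*mu/(L + mu) = (L - mu)/(L + mu) = 79/301 = 0.2625


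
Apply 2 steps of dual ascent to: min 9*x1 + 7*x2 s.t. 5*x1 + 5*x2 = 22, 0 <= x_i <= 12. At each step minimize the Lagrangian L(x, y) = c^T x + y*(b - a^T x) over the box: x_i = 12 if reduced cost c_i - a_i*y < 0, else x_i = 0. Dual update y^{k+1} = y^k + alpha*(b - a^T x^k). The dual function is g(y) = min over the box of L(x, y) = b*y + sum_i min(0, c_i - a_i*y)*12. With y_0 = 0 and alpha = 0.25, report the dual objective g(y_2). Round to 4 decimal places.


Dual ascent for LP: min 9*x1 + 7*x2, 5*x1 + 5*x2 = 22, 0 <= x_i <= 12
Step 1: y^k = 0.0, reduced costs: (9.0, 7.0)
  x^k = (0.0, 0.0), subgradient = b - a^T x = 22.0
  y^{k+1} = 0.0 + 0.25*22.0 = 5.5
Step 2: y^k = 5.5, reduced costs: (-18.5, -20.5)
  x^k = (12.0, 12.0), subgradient = b - a^T x = -98.0
  y^{k+1} = 5.5 + 0.25*-98.0 = -19.0
Dual objective at y_2 = -19.0: reduced costs (104.0, 102.0), box minimizer x = (0.0, 0.0)
g(y_2) = b*y + (c1 - a1*y)*x1 + (c2 - a2*y)*x2 = 22*(-19.0) + 104.0*0.0 + 102.0*0.0 = -418.0 + 0.0 + 0.0 = -418.0


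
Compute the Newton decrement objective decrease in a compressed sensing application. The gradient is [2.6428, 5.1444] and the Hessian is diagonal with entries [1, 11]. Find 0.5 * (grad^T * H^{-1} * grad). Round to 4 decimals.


Step 1: H is diagonal, so H^(-1) * g = [2.6428, 0.4677].
Step 2: g^T H^(-1) g = sum_i g_i^2 / H_ii
  = (2.6428)^2/1 + (5.1444)^2/11
  = 6.9844 + 2.4059 = 9.3903
Step 3: Objective decrease = 0.5 * g^T H^(-1) g = 4.6951


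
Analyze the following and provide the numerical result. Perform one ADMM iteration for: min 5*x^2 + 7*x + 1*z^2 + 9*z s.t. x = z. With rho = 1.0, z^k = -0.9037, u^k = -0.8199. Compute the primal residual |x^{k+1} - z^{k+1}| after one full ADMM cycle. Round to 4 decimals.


ADMM iteration with rho = 1.0, z^k = -0.9037, u^k = -0.8199
Step 1: x-update.
Minimize 5*x^2 + 7*x + (1.0/2)*(x + 0.9037 - 0.8199)^2
FOC: (2*5 + 1.0)*x = -7 + 1.0*(-0.9037 + 0.8199)
x^{k+1} = -0.644
Step 2: z-update.
Minimize 1*z^2 + 9*z + (1.0/2)*(-0.644 - z - 0.8199)^2
FOC: (2*1 + 1.0)*z = -9 + 1.0*(-0.644 - 0.8199)
z^{k+1} = -3.488
Step 3: u-update.
u^{k+1} = -0.8199 - 0.644 + 3.488 = 2.0241
Step 4: Primal residual = |-0.644 + 3.488| = 2.844


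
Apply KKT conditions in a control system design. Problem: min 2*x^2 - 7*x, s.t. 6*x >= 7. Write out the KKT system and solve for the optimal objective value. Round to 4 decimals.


Step 1: Try lambda = 0 (constraint inactive).
Stationarity: 2*2*x - 7 = 0
x* = 7/(2*2) = 1.75
Check constraint: 6*1.75 = 10.5 >= 7 -- satisfied.
Step 2: Compute optimal value.
f(x*) = 2*1.75^2 - 7*1.75 = -6.125


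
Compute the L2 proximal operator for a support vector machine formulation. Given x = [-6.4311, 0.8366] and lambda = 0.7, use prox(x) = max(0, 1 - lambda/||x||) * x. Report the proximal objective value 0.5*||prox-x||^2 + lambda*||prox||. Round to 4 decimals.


Step 1: Compute ||x||.
||x|| = 6.4853
Step 2: Compute scaling factor.
scale = max(0, 1 - 0.7/6.4853) = 0.8921
Step 3: prox(x) = [-5.7369, 0.7463]
||prox(x)|| = 5.7853
Step 4: Proximal objective.
0.5*||prox-x||^2 = 0.245
lambda*||prox|| = 4.0497
Total = 4.2947


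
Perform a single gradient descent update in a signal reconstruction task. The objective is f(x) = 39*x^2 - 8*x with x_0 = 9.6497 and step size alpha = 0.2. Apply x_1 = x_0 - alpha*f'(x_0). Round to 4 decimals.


We compute the gradient at x_0 and apply the update.
f'(x) = 78*x - 8
f'(9.6497) = 78*9.6497 - 8 = 744.6766
x_1 = 9.6497 - 0.2*744.6766 = -139.2856


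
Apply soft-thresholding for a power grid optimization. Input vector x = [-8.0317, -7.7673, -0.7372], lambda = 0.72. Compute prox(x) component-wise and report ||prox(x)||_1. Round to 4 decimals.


Soft-thresholding with lambda = 0.72:
prox(-8.0317) = sign(-8.0317)*max(|-8.0317| - 0.72, 0) = -7.3117
prox(-7.7673) = sign(-7.7673)*max(|-7.7673| - 0.72, 0) = -7.0473
prox(-0.7372) = sign(-0.7372)*max(|-0.7372| - 0.72, 0) = -0.0172
prox(x) = [-7.3117, -7.0473, -0.0172]
||prox(x)||_1 = 7.3117 + 7.0473 + 0.0172 = 14.3762


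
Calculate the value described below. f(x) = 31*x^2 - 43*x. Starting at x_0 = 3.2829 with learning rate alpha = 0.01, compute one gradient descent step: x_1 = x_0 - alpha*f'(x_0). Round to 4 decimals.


We compute the gradient at x_0 and apply the update.
f'(x) = 62*x - 43
f'(3.2829) = 62*3.2829 - 43 = 160.5398
x_1 = 3.2829 - 0.01*160.5398 = 1.6775


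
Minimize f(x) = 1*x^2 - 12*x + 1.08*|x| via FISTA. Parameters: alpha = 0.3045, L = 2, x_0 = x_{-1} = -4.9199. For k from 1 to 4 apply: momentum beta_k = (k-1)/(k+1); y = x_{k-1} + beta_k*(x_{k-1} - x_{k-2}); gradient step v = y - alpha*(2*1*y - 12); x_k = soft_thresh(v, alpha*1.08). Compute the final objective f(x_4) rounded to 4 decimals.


FISTA on f(x) = 1*x^2 - 12*x + 1.08*|x|
L = 2, alpha = 0.3045
Iteration 1: beta = 0.0, y = -4.9199 + 0.0*(-4.9199 + 4.9199) = -4.9199
  grad(y) = -21.8398, v = y - alpha*grad = 1.7303
  prox(v) = soft_thresh(1.7303, 0.3289) = 1.4015
Iteration 2: beta = 0.3333, y = 1.4015 + 0.3333*(1.4015 + 4.9199) = 3.5086
  grad(y) = -4.9828, v = y - alpha*grad = 5.0259
  prox(v) = soft_thresh(5.0259, 0.3289) = 4.697
Iteration 3: beta = 0.5, y = 4.697 + 0.5*(4.697 - 1.4015) = 6.3448
  grad(y) = 0.6895, v = y - alpha*grad = 6.1348
  prox(v) = soft_thresh(6.1348, 0.3289) = 5.8059
Iteration 4: beta = 0.6, y = 5.8059 + 0.6*(5.8059 - 4.697) = 6.4713
  grad(y) = 0.9426, v = y - alpha*grad = 6.1843
  prox(v) = soft_thresh(6.1843, 0.3289) = 5.8554
f(x_4) = 1*5.8554^2 - 12*5.8554 + 1.08*|5.8554| = -29.6552


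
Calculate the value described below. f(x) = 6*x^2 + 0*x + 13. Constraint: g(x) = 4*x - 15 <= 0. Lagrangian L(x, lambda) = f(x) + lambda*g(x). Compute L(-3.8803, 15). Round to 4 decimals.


Step 1: Evaluate f(x).
f(-3.8803) = 6*(-3.8803)^2 + 0*(-3.8803) + 13 = 103.3404
Step 2: Evaluate g(x).
g(-3.8803) = 4*-3.8803 - 15 = -30.5212
Step 3: Compute Lagrangian.
L = 103.3404 + 15*-30.5212 = -354.4776


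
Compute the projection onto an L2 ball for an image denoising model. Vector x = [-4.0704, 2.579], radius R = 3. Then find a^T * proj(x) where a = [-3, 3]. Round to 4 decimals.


Step 1: Compute ||x|| (intermediates to 6 decimals).
||x|| = sqrt((-4.0704)^2 + 2.579^2) = 4.818651
Step 2: Project.
Since ||x|| > R, scale = R/||x|| = 3/4.818651 = 0.622581, proj(x) = scale * x
proj(x) = [-2.534154, 1.605636]
Step 3: Dot product.
a^T * proj(x) = -3*(-2.534154) + 3*1.605636 = 12.4194


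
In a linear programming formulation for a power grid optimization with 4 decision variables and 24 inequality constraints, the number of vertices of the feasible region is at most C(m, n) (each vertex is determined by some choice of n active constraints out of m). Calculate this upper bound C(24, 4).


Each vertex corresponds to some choice of n active constraints out of m, so the number of vertices is at most C(m, n) = m! / (n!(m-n)!).
m = 24, n = 4
Numerator: 24 * 23 * 22 * 21
Denominator: 4! = 24
C(24, 4) = 10626


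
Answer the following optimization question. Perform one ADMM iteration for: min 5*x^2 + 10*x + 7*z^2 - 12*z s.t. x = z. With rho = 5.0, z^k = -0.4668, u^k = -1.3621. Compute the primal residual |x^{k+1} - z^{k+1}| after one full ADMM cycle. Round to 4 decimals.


ADMM iteration with rho = 5.0, z^k = -0.4668, u^k = -1.3621
Step 1: x-update.
Minimize 5*x^2 + 10*x + (5.0/2)*(x + 0.4668 - 1.3621)^2
FOC: (2*5 + 5.0)*x = -10 + 5.0*(-0.4668 + 1.3621)
x^{k+1} = -0.3682
Step 2: z-update.
Minimize 7*z^2 - 12*z + (5.0/2)*(-0.3682 - z - 1.3621)^2
FOC: (2*7 + 5.0)*z = 12 + 5.0*(-0.3682 - 1.3621)
z^{k+1} = 0.1762
Step 3: u-update.
u^{k+1} = -1.3621 - 0.3682 - 0.1762 = -1.9066
Step 4: Primal residual = |-0.3682 - 0.1762| = 0.5445


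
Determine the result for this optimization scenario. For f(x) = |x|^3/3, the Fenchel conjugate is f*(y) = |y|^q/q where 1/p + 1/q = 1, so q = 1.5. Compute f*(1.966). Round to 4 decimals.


The conjugate exponent q satisfies 1/p + 1/q = 1.
p = 3, so q = 3/(3 - 1) = 1.5
|y|^q = 1.966^1.5 = 2.7566
f*(1.966) = 2.7566 / 1.5 = 1.8377


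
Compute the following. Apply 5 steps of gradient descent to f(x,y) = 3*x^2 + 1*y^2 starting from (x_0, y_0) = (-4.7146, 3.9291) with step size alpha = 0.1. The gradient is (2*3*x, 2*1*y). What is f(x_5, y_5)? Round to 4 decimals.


Gradient descent on f(x,y) = 3*x^2 + 1*y^2.
Starting point: (-4.7146, 3.9291), alpha = 0.1
Step 1: grad_x = 2*3*-4.7146 = -28.2876, grad_y = 2*1*3.9291 = 7.8582
  x_1 = -4.7146 - 0.1*-28.2876 = -1.8858
  y_1 = 3.9291 - 0.1*7.8582 = 3.1433
Step 2: grad_x = 2*3*-1.8858 = -11.315, grad_y = 2*1*3.1433 = 6.2866
  x_2 = -1.8858 - 0.1*-11.315 = -0.7543
  y_2 = 3.1433 - 0.1*6.2866 = 2.5146
Step 3: grad_x = 2*3*-0.7543 = -4.526, grad_y = 2*1*2.5146 = 5.0292
  x_3 = -0.7543 - 0.1*-4.526 = -0.3017
  y_3 = 2.5146 - 0.1*5.0292 = 2.0117
Step 4: grad_x = 2*3*-0.3017 = -1.8104, grad_y = 2*1*2.0117 = 4.0234
  x_4 = -0.3017 - 0.1*-1.8104 = -0.1207
  y_4 = 2.0117 - 0.1*4.0234 = 1.6094
Step 5: grad_x = 2*3*-0.1207 = -0.7242, grad_y = 2*1*1.6094 = 3.2187
  x_5 = -0.1207 - 0.1*-0.7242 = -0.0483
  y_5 = 1.6094 - 0.1*3.2187 = 1.2875
f(-0.0483, 1.2875) = 3*(-0.0483)^2 + 1*1.2875^2 = 1.6646


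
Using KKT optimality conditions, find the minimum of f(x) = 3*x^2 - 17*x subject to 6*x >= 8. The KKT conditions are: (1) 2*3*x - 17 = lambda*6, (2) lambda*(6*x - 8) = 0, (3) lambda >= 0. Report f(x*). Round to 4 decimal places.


Step 1: Try lambda = 0 (constraint inactive).
Stationarity: 2*3*x - 17 = 0
x* = 17/(2*3) = 17/6 = 2.8333 (rounded; the exact value 17/6 is used below)
Check constraint: 6*2.8333 = 16.9998 >= 8 -- satisfied.
Step 2: Compute optimal value.
f(x*) = 3*(17/6)^2 - 17*(17/6) = -24.0833


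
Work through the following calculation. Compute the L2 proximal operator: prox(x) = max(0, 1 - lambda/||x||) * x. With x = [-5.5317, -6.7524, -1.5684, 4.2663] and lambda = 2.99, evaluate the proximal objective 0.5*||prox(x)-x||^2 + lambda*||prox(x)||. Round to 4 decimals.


Step 1: Compute ||x||.
||x|| = 9.8415
Step 2: Compute scaling factor.
scale = max(0, 1 - 2.99/9.8415) = 0.6962
Step 3: prox(x) = [-3.8511, -4.7009, -1.0919, 2.9701]
||prox(x)|| = 6.8515
Step 4: Proximal objective.
0.5*||prox-x||^2 = 4.4701
lambda*||prox|| = 20.486
Total = 24.9561


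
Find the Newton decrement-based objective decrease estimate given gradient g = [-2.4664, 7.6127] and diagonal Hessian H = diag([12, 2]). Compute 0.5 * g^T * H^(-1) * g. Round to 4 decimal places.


Step 1: H is diagonal, so H^(-1) * g = [-0.2055, 3.8064].
Step 2: g^T H^(-1) g = sum_i g_i^2 / H_ii
  = (-2.4664)^2/12 + (7.6127)^2/2
  = 0.5069 + 28.9766 = 29.4835
Step 3: Objective decrease = 0.5 * g^T H^(-1) g = 14.7418


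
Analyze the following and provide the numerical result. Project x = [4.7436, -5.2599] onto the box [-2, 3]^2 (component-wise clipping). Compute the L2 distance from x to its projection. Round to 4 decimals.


Project each component onto [-2, 3].
clip(4.7436) = 3.0, clip(-5.2599) = -2.0
Projection = [3.0, -2.0]
Squared diffs: [3.0401, 10.6269]
Distance = sqrt(13.667) = 3.6969


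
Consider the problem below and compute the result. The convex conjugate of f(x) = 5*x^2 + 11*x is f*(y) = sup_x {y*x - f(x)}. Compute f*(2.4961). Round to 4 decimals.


f*(y) = sup_x {y*x - a*x^2 - b*x} = sup_x {(y-b)*x - a*x^2}
FOC: (y - b) - 2a*x = 0 => x* = (y - b)/(2a)
x* = (2.4961 - 11)/(2*5) = -0.8504
f*(2.4961) = (y-b)^2/(4a) = (2.4961 - 11)^2/(4*5)
= 72.3163/20 = 3.6158


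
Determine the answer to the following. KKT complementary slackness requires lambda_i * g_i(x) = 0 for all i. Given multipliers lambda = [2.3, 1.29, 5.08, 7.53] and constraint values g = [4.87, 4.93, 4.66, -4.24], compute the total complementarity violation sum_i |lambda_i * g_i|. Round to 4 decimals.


KKT complementary slackness check:
lambda_1 * g_1 = 2.3 * 4.87 = 11.201
lambda_2 * g_2 = 1.29 * 4.93 = 6.3597
lambda_3 * g_3 = 5.08 * 4.66 = 23.6728
lambda_4 * g_4 = 7.53 * -4.24 = -31.9272
Total violation = 11.201 + 6.3597 + 23.6728 + 31.9272 = 73.1607


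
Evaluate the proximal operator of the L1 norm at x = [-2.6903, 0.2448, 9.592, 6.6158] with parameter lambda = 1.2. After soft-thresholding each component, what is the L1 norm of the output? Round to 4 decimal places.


Soft-thresholding with lambda = 1.2:
prox(-2.6903) = sign(-2.6903)*max(|-2.6903| - 1.2, 0) = -1.4903
prox(0.2448) = sign(0.2448)*max(|0.2448| - 1.2, 0) = 0.0
prox(9.592) = sign(9.592)*max(|9.592| - 1.2, 0) = 8.392
prox(6.6158) = sign(6.6158)*max(|6.6158| - 1.2, 0) = 5.4158
prox(x) = [-1.4903, 0.0, 8.392, 5.4158]
||prox(x)||_1 = 1.4903 + 0.0 + 8.392 + 5.4158 = 15.2981


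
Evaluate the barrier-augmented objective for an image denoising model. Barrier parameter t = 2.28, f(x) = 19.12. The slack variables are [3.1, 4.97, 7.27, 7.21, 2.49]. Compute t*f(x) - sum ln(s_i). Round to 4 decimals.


Step 1: Compute log-barrier.
ln values: [1.1314, 1.6034, 1.9838, 1.9755, 0.9123]
phi = -(1.1314 + 1.6034 + 1.9838 + 1.9755 + 0.9123) = -7.6063
Step 2: Compute augmented objective.
t*f(x) = 2.28*19.12 = 43.5936
Total = 43.5936 - 7.6063 = 35.9873


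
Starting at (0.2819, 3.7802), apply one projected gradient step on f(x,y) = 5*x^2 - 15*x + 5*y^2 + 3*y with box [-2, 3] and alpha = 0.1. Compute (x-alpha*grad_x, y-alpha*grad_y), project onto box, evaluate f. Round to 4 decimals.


Step 1: Compute gradient at (0.2819, 3.7802).
grad_x = 2*5*0.2819 - 15 = -12.181
grad_y = 2*5*3.7802 + 3 = 40.802
Step 2: Gradient step.
x_raw = 0.2819 - 0.1*-12.181 = 1.5
y_raw = 3.7802 - 0.1*40.802 = -0.3
Step 3: Project onto [-2, 3].
x_proj = clip(1.5) = 1.5
y_proj = clip(-0.3) = -0.3
Step 4: Evaluate f.
f(1.5, -0.3) = -11.7


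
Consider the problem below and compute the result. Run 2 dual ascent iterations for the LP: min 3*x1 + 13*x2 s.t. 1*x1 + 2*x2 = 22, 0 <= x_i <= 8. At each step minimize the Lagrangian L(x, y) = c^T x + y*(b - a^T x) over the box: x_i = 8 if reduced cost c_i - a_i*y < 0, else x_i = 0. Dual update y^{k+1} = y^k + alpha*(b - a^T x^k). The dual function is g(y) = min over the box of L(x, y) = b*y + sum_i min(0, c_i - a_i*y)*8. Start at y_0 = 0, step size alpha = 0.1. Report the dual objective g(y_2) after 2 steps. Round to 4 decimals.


Dual ascent for LP: min 3*x1 + 13*x2, 1*x1 + 2*x2 = 22, 0 <= x_i <= 8
Step 1: y^k = 0.0, reduced costs: (3.0, 13.0)
  x^k = (0.0, 0.0), subgradient = b - a^T x = 22.0
  y^{k+1} = 0.0 + 0.1*22.0 = 2.2
Step 2: y^k = 2.2, reduced costs: (0.8, 8.6)
  x^k = (0.0, 0.0), subgradient = b - a^T x = 22.0
  y^{k+1} = 2.2 + 0.1*22.0 = 4.4
Dual objective at y_2 = 4.4: reduced costs (-1.4, 4.2), box minimizer x = (8.0, 0.0)
g(y_2) = b*y + (c1 - a1*y)*x1 + (c2 - a2*y)*x2 = 22*4.4 + (-1.4)*8.0 + 4.2*0.0 = 96.8 - 11.2 + 0.0 = 85.6


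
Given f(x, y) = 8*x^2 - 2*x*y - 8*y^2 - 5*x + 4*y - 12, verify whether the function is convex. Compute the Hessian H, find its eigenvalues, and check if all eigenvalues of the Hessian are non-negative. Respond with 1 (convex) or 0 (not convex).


The Hessian of f(x,y) = 8*x^2 - 2*x*y - 8*y^2 - 5*x + 4*y - 12 is:
H = [[16, -2], [-2, -16]]
Trace = 16 - 16 = 0
Determinant = 16*-16 - (-2)^2 = -260
Discriminant = (0)^2 - 4*-260 = 1040.0
Eigenvalues: lambda_1 = -16.1245, lambda_2 = 16.1245
The function is not convex.

0


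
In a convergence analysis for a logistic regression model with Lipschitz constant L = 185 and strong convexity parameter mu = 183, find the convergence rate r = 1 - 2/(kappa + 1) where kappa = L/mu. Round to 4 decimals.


Step 1: Compute the condition number.
kappa = L/mu = 185/183 = 1.0109
Step 2: Compute the convergence rate.
r = 1 - 2/(kappa + 1) = 1 - 2*mu/(L + mu) = (L - mu)/(L + mu) = 2/368 = 0.0054


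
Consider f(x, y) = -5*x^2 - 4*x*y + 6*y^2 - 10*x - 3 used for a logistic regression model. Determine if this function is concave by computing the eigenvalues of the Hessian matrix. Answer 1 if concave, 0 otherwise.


The Hessian of f(x,y) = -5*x^2 - 4*x*y + 6*y^2 - 10*x - 3 is:
H = [[-10, -4], [-4, 12]]
Trace = -10 + 12 = 2
Determinant = -10*12 - (-4)^2 = -136
Discriminant = (2)^2 - 4*-136 = 548.0
Eigenvalues: lambda_1 = -10.7047, lambda_2 = 12.7047
The function is not concave.

0


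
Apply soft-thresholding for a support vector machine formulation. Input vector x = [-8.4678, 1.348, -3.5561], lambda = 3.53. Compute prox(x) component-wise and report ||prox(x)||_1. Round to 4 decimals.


Soft-thresholding with lambda = 3.53:
prox(-8.4678) = sign(-8.4678)*max(|-8.4678| - 3.53, 0) = -4.9378
prox(1.348) = sign(1.348)*max(|1.348| - 3.53, 0) = 0.0
prox(-3.5561) = sign(-3.5561)*max(|-3.5561| - 3.53, 0) = -0.0261
prox(x) = [-4.9378, 0.0, -0.0261]
||prox(x)||_1 = 4.9378 + 0.0 + 0.0261 = 4.9639


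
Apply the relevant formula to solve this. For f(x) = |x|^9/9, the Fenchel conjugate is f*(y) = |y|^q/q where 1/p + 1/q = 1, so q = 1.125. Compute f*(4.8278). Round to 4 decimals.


The conjugate exponent q satisfies 1/p + 1/q = 1.
p = 9, so q = 9/(9 - 1) = 1.125
|y|^q = 4.8278^1.125 = 5.8778
f*(4.8278) = 5.8778 / 1.125 = 5.2247


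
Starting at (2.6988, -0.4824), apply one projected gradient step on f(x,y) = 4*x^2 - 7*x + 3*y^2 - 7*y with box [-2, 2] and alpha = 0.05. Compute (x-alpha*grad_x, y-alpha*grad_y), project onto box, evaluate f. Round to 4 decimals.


Step 1: Compute gradient at (2.6988, -0.4824).
grad_x = 2*4*2.6988 - 7 = 14.5904
grad_y = 2*3*-0.4824 - 7 = -9.8944
Step 2: Gradient step.
x_raw = 2.6988 - 0.05*14.5904 = 1.9693
y_raw = -0.4824 - 0.05*-9.8944 = 0.0123
Step 3: Project onto [-2, 2].
x_proj = clip(1.9693) = 1.9693
y_proj = clip(0.0123) = 0.0123
Step 4: Evaluate f.
f(1.9693, 0.0123) = 1.6415


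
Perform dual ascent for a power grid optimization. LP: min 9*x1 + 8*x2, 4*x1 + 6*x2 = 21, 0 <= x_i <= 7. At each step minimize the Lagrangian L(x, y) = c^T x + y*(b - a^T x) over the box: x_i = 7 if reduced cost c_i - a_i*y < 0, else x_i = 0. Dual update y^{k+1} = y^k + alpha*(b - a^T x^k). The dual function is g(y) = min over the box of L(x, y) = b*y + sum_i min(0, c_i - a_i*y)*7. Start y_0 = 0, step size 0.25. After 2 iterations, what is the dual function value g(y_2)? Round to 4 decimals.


Dual ascent for LP: min 9*x1 + 8*x2, 4*x1 + 6*x2 = 21, 0 <= x_i <= 7
Step 1: y^k = 0.0, reduced costs: (9.0, 8.0)
  x^k = (0.0, 0.0), subgradient = b - a^T x = 21.0
  y^{k+1} = 0.0 + 0.25*21.0 = 5.25
Step 2: y^k = 5.25, reduced costs: (-12.0, -23.5)
  x^k = (7.0, 7.0), subgradient = b - a^T x = -49.0
  y^{k+1} = 5.25 + 0.25*-49.0 = -7.0
Dual objective at y_2 = -7.0: reduced costs (37.0, 50.0), box minimizer x = (0.0, 0.0)
g(y_2) = b*y + (c1 - a1*y)*x1 + (c2 - a2*y)*x2 = 21*(-7.0) + 37.0*0.0 + 50.0*0.0 = -147.0 + 0.0 + 0.0 = -147.0


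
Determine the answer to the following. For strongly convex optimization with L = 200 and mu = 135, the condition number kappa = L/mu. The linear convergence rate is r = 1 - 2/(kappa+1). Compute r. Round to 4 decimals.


Step 1: Compute the condition number.
kappa = L/mu = 200/135 = 1.4815
Step 2: Compute the convergence rate.
r = 1 - 2/(kappa + 1) = 1 - 2*mu/(L + mu) = (L - mu)/(L + mu) = 65/335 = 0.194


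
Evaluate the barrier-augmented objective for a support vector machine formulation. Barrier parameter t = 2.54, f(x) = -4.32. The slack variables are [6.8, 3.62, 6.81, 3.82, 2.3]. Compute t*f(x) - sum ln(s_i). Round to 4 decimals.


Step 1: Compute log-barrier.
ln values: [1.9169, 1.2865, 1.9184, 1.3403, 0.8329]
phi = -(1.9169 + 1.2865 + 1.9184 + 1.3403 + 0.8329) = -7.2949
Step 2: Compute augmented objective.
t*f(x) = 2.54*-4.32 = -10.9728
Total = -10.9728 - 7.2949 = -18.2677


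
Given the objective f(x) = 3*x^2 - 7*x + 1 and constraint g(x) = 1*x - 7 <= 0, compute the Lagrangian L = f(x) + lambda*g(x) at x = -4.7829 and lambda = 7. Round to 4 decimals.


Step 1: Evaluate f(x).
f(-4.7829) = 3*(-4.7829)^2 - 7*(-4.7829) + 1 = 103.1087
Step 2: Evaluate g(x).
g(-4.7829) = 1*-4.7829 - 7 = -11.7829
Step 3: Compute Lagrangian.
L = 103.1087 + 7*-11.7829 = 20.6284


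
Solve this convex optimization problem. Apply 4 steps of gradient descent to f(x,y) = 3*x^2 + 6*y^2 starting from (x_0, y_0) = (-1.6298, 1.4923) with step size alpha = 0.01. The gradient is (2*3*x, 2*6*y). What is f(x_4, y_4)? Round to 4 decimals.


Gradient descent on f(x,y) = 3*x^2 + 6*y^2.
Starting point: (-1.6298, 1.4923), alpha = 0.01
Step 1: grad_x = 2*3*-1.6298 = -9.7788, grad_y = 2*6*1.4923 = 17.9076
  x_1 = -1.6298 - 0.01*-9.7788 = -1.532
  y_1 = 1.4923 - 0.01*17.9076 = 1.3132
Step 2: grad_x = 2*3*-1.532 = -9.1921, grad_y = 2*6*1.3132 = 15.7587
  x_2 = -1.532 - 0.01*-9.1921 = -1.4401
  y_2 = 1.3132 - 0.01*15.7587 = 1.1556
Step 3: grad_x = 2*3*-1.4401 = -8.6405, grad_y = 2*6*1.1556 = 13.8676
  x_3 = -1.4401 - 0.01*-8.6405 = -1.3537
  y_3 = 1.1556 - 0.01*13.8676 = 1.017
Step 4: grad_x = 2*3*-1.3537 = -8.1221, grad_y = 2*6*1.017 = 12.2035
  x_4 = -1.3537 - 0.01*-8.1221 = -1.2725
  y_4 = 1.017 - 0.01*12.2035 = 0.8949
f(-1.2725, 0.8949) = 3*(-1.2725)^2 + 6*0.8949^2 = 9.6628


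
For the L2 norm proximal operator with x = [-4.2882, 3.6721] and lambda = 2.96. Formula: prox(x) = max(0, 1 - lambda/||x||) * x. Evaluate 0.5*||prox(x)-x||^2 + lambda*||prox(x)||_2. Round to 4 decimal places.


Step 1: Compute ||x||.
||x|| = 5.6456
Step 2: Compute scaling factor.
scale = max(0, 1 - 2.96/5.6456) = 0.4757
Step 3: prox(x) = [-2.0399, 1.7468]
||prox(x)|| = 2.6856
Step 4: Proximal objective.
0.5*||prox-x||^2 = 4.3808
lambda*||prox|| = 7.9494
Total = 12.3302


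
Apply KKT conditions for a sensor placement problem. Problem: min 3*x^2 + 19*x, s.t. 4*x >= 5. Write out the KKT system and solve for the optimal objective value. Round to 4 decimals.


Step 1: Try lambda = 0 (constraint inactive).
x_unc = -19/(2*3) = -3.1667
Check: 4*-3.1667 = -12.6668 < 5 -- violated!
Step 2: Constraint must be active: 4*x = 5
x* = 5/4 = 1.25
lambda = (2*3*1.25 + 19)/4 = 6.625
Step 3: Compute optimal value.
f(x*) = 3*1.25^2 + 19*1.25 = 28.4375


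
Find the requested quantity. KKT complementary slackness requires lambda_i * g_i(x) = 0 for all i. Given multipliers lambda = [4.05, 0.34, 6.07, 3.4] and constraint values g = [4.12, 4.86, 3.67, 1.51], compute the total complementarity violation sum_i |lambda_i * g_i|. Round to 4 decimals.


KKT complementary slackness check:
lambda_1 * g_1 = 4.05 * 4.12 = 16.686
lambda_2 * g_2 = 0.34 * 4.86 = 1.6524
lambda_3 * g_3 = 6.07 * 3.67 = 22.2769
lambda_4 * g_4 = 3.4 * 1.51 = 5.134
Total violation = 16.686 + 1.6524 + 22.2769 + 5.134 = 45.7493


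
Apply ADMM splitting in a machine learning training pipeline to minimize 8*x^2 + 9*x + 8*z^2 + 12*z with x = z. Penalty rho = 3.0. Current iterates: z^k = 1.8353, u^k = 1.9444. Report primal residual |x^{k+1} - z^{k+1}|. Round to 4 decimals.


ADMM iteration with rho = 3.0, z^k = 1.8353, u^k = 1.9444
Step 1: x-update.
Minimize 8*x^2 + 9*x + (3.0/2)*(x - 1.8353 + 1.9444)^2
FOC: (2*8 + 3.0)*x = -9 + 3.0*(1.8353 - 1.9444)
x^{k+1} = -0.4909
Step 2: z-update.
Minimize 8*z^2 + 12*z + (3.0/2)*(-0.4909 - z + 1.9444)^2
FOC: (2*8 + 3.0)*z = -12 + 3.0*(-0.4909 + 1.9444)
z^{k+1} = -0.4021
Step 3: u-update.
u^{k+1} = 1.9444 - 0.4909 + 0.4021 = 1.8556
Step 4: Primal residual = |-0.4909 + 0.4021| = 0.0888


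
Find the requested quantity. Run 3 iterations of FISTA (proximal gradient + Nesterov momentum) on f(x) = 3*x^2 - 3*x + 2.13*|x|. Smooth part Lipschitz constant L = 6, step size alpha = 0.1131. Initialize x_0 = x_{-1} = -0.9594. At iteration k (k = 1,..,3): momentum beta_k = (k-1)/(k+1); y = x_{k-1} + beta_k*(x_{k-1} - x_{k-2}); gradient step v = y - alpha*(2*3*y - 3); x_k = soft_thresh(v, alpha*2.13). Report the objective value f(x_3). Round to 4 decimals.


FISTA on f(x) = 3*x^2 - 3*x + 2.13*|x|
L = 6, alpha = 0.1131
Iteration 1: beta = 0.0, y = -0.9594 + 0.0*(-0.9594 + 0.9594) = -0.9594
  grad(y) = -8.7564, v = y - alpha*grad = 0.0309
  prox(v) = soft_thresh(0.0309, 0.2409) = 0.0
Iteration 2: beta = 0.3333, y = 0.0 + 0.3333*(0.0 + 0.9594) = 0.3198
  grad(y) = -1.0812, v = y - alpha*grad = 0.4421
  prox(v) = soft_thresh(0.4421, 0.2409) = 0.2012
Iteration 3: beta = 0.5, y = 0.2012 + 0.5*(0.2012 - 0.0) = 0.3018
  grad(y) = -1.1894, v = y - alpha*grad = 0.4363
  prox(v) = soft_thresh(0.4363, 0.2409) = 0.1954
f(x_3) = 3*0.1954^2 - 3*0.1954 + 2.13*|0.1954| = -0.0555


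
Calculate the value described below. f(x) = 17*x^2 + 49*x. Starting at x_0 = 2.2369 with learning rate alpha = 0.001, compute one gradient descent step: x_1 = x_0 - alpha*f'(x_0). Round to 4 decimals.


We compute the gradient at x_0 and apply the update.
f'(x) = 34*x + 49
f'(2.2369) = 34*2.2369 + 49 = 125.0546
x_1 = 2.2369 - 0.001*125.0546 = 2.1118


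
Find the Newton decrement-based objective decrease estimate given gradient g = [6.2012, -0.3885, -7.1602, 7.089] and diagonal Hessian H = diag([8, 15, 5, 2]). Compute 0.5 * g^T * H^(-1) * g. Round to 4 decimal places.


Step 1: H is diagonal, so H^(-1) * g = [0.7752, -0.0259, -1.432, 3.5445].
Step 2: g^T H^(-1) g = sum_i g_i^2 / H_ii
  = (6.2012)^2/8 + (-0.3885)^2/15 + (-7.1602)^2/5 + (7.089)^2/2
  = 4.8069 + 0.0101 + 10.2537 + 25.127 = 40.1976
Step 3: Objective decrease = 0.5 * g^T H^(-1) g = 20.0988


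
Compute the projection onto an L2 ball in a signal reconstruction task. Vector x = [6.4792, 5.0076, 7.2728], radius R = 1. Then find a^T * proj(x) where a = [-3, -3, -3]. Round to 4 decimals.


Step 1: Compute ||x|| (intermediates to 6 decimals).
||x|| = sqrt(6.4792^2 + 5.0076^2 + 7.2728^2) = 10.952156
Step 2: Project.
Since ||x|| > R, scale = R/||x|| = 1/10.952156 = 0.091306, proj(x) = scale * x
proj(x) = [0.59159, 0.457224, 0.66405]
Step 3: Dot product.
a^T * proj(x) = -3*0.59159 - 3*0.457224 - 3*0.66405 = -5.1386


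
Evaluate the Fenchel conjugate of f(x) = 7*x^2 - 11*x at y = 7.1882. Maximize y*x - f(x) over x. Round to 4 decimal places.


f*(y) = sup_x {y*x - a*x^2 - b*x} = sup_x {(y-b)*x - a*x^2}
FOC: (y - b) - 2a*x = 0 => x* = (y - b)/(2a)
x* = (7.1882 + 11)/(2*7) = 1.2992
f*(7.1882) = (y-b)^2/(4a) = (7.1882 + 11)^2/(4*7)
= 330.8106/28 = 11.8147


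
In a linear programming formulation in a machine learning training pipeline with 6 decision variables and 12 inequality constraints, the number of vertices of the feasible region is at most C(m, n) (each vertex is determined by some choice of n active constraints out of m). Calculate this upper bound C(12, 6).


Each vertex corresponds to some choice of n active constraints out of m, so the number of vertices is at most C(m, n) = m! / (n!(m-n)!).
m = 12, n = 6
Numerator: 12 * 11 * 10 * 9 * 8 * 7
Denominator: 6! = 720
C(12, 6) = 924


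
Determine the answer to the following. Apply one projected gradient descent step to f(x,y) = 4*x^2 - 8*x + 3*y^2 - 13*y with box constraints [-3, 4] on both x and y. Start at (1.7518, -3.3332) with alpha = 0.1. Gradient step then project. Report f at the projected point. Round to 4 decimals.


Step 1: Compute gradient at (1.7518, -3.3332).
grad_x = 2*4*1.7518 - 8 = 6.0144
grad_y = 2*3*-3.3332 - 13 = -32.9992
Step 2: Gradient step.
x_raw = 1.7518 - 0.1*6.0144 = 1.1504
y_raw = -3.3332 - 0.1*-32.9992 = -0.0333
Step 3: Project onto [-3, 4].
x_proj = clip(1.1504) = 1.1504
y_proj = clip(-0.0333) = -0.0333
Step 4: Evaluate f.
f(1.1504, -0.0333) = -3.4736
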